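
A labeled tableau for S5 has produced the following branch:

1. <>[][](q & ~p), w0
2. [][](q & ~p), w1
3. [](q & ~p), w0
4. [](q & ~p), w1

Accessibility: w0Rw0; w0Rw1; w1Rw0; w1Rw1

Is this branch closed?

No, open

There is no literal clash: for every atom and world, at most one sign appears.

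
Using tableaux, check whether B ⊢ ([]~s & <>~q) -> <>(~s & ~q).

Tableau for the negation ~(([]~s & <>~q) -> <>(~s & ~q)):
1. ~(([]~s & <>~q) -> <>(~s & ~q)), 0
2. []~s & <>~q, 0   [~->-rule on 1]
3. ~<>(~s & ~q), 0   [~->-rule on 1]
4. []~s, 0   [&-rule on 2]
5. <>~q, 0   [&-rule on 2]
6. ~(~s & ~q), 0   [~<>-rule on 3 via 0R0]
7. ~s, 0   [[]-rule on 4 via 0R0]
8. q, 0   [~&-rule on 6 (branches; this branch)]
9. ~q, 1   [<>-rule on 5: fresh world 1, 0R1]
10. ~(~s & ~q), 1   [~<>-rule on 3 via 0R1]
11. ~s, 1   [[]-rule on 4 via 0R1]
12. q, 1   [~&-rule on 10 (branches; this branch)]
Accessibility: 0R0, 0R1, 1R0, 1R1
Branch closes: q and ~q both at 1.
Every branch of the negation's tableau closes; the branch above is one of them.

Valid in B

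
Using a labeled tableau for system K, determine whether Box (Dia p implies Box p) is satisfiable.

1. Box (Dia p implies Box p), 0

Satisfiable (open branch found)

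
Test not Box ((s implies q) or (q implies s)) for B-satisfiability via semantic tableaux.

No, unsatisfiable

1. not Box ((s implies q) or (q implies s)), 0
2. not ((s implies q) or (q implies s)), 1
3. not (s implies q), 1
4. not (q implies s), 1
5. s, 1
6. not q, 1
7. q, 1
8. not s, 1
Accessibility: 0R0, 0R1, 1R0, 1R1
Branch closes: q and not q both at 1.
All branches of the tableau close; one closing branch shown above.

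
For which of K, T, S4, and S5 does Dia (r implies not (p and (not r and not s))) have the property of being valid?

T-tableau for the negation not Dia (r implies not (p and (not r and not s))):
1. not Dia (r implies not (p and (not r and not s))), u
2. not (r implies not (p and (not r and not s))), u   [neg-Dia-rule on 1 via uRu]
3. r, u   [neg-implies-rule on 2]
4. p and (not r and not s), u   [neg-implies-rule on 2]
5. p, u   [and-rule on 4]
6. not r and not s, u   [and-rule on 4]
7. not r, u   [and-rule on 6]
8. not s, u   [and-rule on 6]
Accessibility: uRu
Branch closes: r and not r both at u.
Every branch closes (one shown): valid in T, hence also in S4, S5 (every theorem of T is a theorem of S4 and S5).
K-tableau for the negation not Dia (r implies not (p and (not r and not s))):
1. not Dia (r implies not (p and (not r and not s))), u
Complete open branch: countermodel on a K-frame, so not valid in K.

T, S4, S5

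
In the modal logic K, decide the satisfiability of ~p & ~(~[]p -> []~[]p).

Satisfiable

1. ~p & ~(~[]p -> []~[]p), u
2. ~p, u
3. ~(~[]p -> []~[]p), u
4. ~[]p, u
5. ~[]~[]p, u
6. ~p, v
7. []p, w
Accessibility: uRv, uRw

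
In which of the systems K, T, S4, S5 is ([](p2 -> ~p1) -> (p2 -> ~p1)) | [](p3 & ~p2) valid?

T, S4, S5

K-tableau for the negation ~(([](p2 -> ~p1) -> (p2 -> ~p1)) | [](p3 & ~p2)):
1. ~(([](p2 -> ~p1) -> (p2 -> ~p1)) | [](p3 & ~p2)), u
2. ~([](p2 -> ~p1) -> (p2 -> ~p1)), u
3. ~[](p3 & ~p2), u
4. [](p2 -> ~p1), u
5. ~(p2 -> ~p1), u
6. p2, u
7. p1, u
8. ~(p3 & ~p2), v
9. p2 -> ~p1, v
10. p2, v
11. ~p1, v
Accessibility: uRv
Complete open branch: countermodel on a K-frame, so not valid in K.
T-tableau for the negation ~(([](p2 -> ~p1) -> (p2 -> ~p1)) | [](p3 & ~p2)):
1. ~(([](p2 -> ~p1) -> (p2 -> ~p1)) | [](p3 & ~p2)), u
2. ~([](p2 -> ~p1) -> (p2 -> ~p1)), u
3. ~[](p3 & ~p2), u
4. [](p2 -> ~p1), u
5. ~(p2 -> ~p1), u
6. p2, u
7. p1, u
8. p2 -> ~p1, u
9. ~p1, u
Accessibility: uRu
Branch closes: p1 and ~p1 both at u.
Every branch closes (one shown): valid in T, hence also in S4, S5 (every theorem of T is a theorem of S4 and S5).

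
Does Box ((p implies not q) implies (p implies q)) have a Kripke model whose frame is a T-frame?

1. Box ((p implies not q) implies (p implies q)), 0
2. (p implies not q) implies (p implies q), 0
3. p implies q, 0
4. q, 0
Accessibility: 0R0

Yes, satisfiable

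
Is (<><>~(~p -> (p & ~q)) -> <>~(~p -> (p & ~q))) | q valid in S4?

Yes, valid

Tableau for the negation ~((<><>~(~p -> (p & ~q)) -> <>~(~p -> (p & ~q))) | q):
1. ~((<><>~(~p -> (p & ~q)) -> <>~(~p -> (p & ~q))) | q), w0
2. ~(<><>~(~p -> (p & ~q)) -> <>~(~p -> (p & ~q))), w0
3. ~q, w0
4. <><>~(~p -> (p & ~q)), w0
5. ~<>~(~p -> (p & ~q)), w0
6. ~p -> (p & ~q), w0
7. p & ~q, w0
8. p, w0
9. <>~(~p -> (p & ~q)), w1
10. ~p -> (p & ~q), w1
11. p & ~q, w1
12. p, w1
13. ~q, w1
14. ~(~p -> (p & ~q)), w2
15. ~p, w2
16. ~(p & ~q), w2
17. ~p -> (p & ~q), w2
18. q, w2
19. p & ~q, w2
20. p, w2
21. ~q, w2
Accessibility: w0Rw0, w0Rw1, w0Rw2, w1Rw1, w1Rw2, w2Rw2
Branch closes: p and ~p both at w2.
Every branch of the negation's tableau closes; the branch above is one of them.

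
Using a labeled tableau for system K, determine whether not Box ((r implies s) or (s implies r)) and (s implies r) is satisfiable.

1. not Box ((r implies s) or (s implies r)) and (s implies r), w0
2. not Box ((r implies s) or (s implies r)), w0   [and-rule on 1]
3. s implies r, w0   [and-rule on 1]
4. r, w0   [implies-rule on 3 (branches; this branch)]
5. not ((r implies s) or (s implies r)), w1   [neg-Box-rule on 2: fresh world w1, w0Rw1]
6. not (r implies s), w1   [neg-or-rule on 5]
7. not (s implies r), w1   [neg-or-rule on 5]
8. r, w1   [neg-implies-rule on 6]
9. not s, w1   [neg-implies-rule on 6]
10. s, w1   [neg-implies-rule on 7]
11. not r, w1   [neg-implies-rule on 7]
Accessibility: w0Rw1
Branch closes: s and not s both at w1.
Every branch closes; the branch above is one of them.

Unsatisfiable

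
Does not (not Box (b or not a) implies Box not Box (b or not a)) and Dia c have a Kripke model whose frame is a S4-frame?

1. not (not Box (b or not a) implies Box not Box (b or not a)) and Dia c, u
2. not (not Box (b or not a) implies Box not Box (b or not a)), u
3. Dia c, u
4. not Box (b or not a), u
5. not Box not Box (b or not a), u
6. c, v
7. not (b or not a), w
8. not b, w
9. a, w
10. Box (b or not a), x
11. b or not a, x
12. not a, x
Accessibility: uRu, uRv, uRw, uRx, vRv, wRw, xRx

Satisfiable (open branch found)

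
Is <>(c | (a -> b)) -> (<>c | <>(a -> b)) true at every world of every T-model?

Valid

Tableau for the negation ~(<>(c | (a -> b)) -> (<>c | <>(a -> b))):
1. ~(<>(c | (a -> b)) -> (<>c | <>(a -> b))), u
2. <>(c | (a -> b)), u
3. ~(<>c | <>(a -> b)), u
4. ~<>c, u
5. ~<>(a -> b), u
6. ~c, u
7. ~(a -> b), u
8. a, u
9. ~b, u
10. c | (a -> b), v
11. ~c, v
12. ~(a -> b), v
13. a, v
14. ~b, v
15. a -> b, v
16. b, v
Accessibility: uRu, uRv, vRv
Branch closes: b and ~b both at v.
Every branch of the negation's tableau closes; the branch above is one of them.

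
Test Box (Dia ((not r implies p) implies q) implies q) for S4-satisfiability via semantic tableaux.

Satisfiable

1. Box (Dia ((not r implies p) implies q) implies q), w0
2. Dia ((not r implies p) implies q) implies q, w0
3. q, w0
Accessibility: w0Rw0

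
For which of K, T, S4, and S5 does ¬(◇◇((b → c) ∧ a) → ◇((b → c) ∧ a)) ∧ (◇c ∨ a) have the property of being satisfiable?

S4-tableau for the formula:
1. ¬(◇◇((b → c) ∧ a) → ◇((b → c) ∧ a)) ∧ (◇c ∨ a), u
2. ¬(◇◇((b → c) ∧ a) → ◇((b → c) ∧ a)), u
3. ◇c ∨ a, u
4. ◇◇((b → c) ∧ a), u
5. ¬◇((b → c) ∧ a), u
6. ¬((b → c) ∧ a), u
7. ◇c, u
8. ¬(b → c), u
9. b, u
10. ¬c, u
11. ◇((b → c) ∧ a), v
12. ¬((b → c) ∧ a), v
13. ¬(b → c), v
14. b, v
15. ¬c, v
16. c, w
17. ¬((b → c) ∧ a), w
18. ¬a, w
19. (b → c) ∧ a, x
20. b → c, x
21. a, x
22. ¬((b → c) ∧ a), x
23. c, x
24. ¬(b → c), x
25. b, x
26. ¬c, x
Accessibility: uRu, uRv, uRw, uRx, vRv, vRx, wRw, xRx
Branch closes: c and ¬c both at x.
Every branch closes (one shown): unsatisfiable in S4, hence also in S5 (every S5-frame is an S4-frame).
T-tableau for the formula:
1. ¬(◇◇((b → c) ∧ a) → ◇((b → c) ∧ a)) ∧ (◇c ∨ a), u
2. ¬(◇◇((b → c) ∧ a) → ◇((b → c) ∧ a)), u
3. ◇c ∨ a, u
4. ◇◇((b → c) ∧ a), u
5. ¬◇((b → c) ∧ a), u
6. ¬((b → c) ∧ a), u
7. a, u
8. ¬(b → c), u
9. b, u
10. ¬c, u
11. ◇((b → c) ∧ a), v
12. ¬((b → c) ∧ a), v
13. ¬a, v
14. (b → c) ∧ a, w
15. b → c, w
16. a, w
17. c, w
Accessibility: uRu, uRv, vRv, vRw, wRw
Complete open branch: satisfiable in T, hence also in K (this T-model is also a K-model).

K, T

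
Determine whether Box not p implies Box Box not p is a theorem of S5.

Tableau for the negation not (Box not p implies Box Box not p):
1. not (Box not p implies Box Box not p), 0
2. Box not p, 0
3. not Box Box not p, 0
4. not p, 0
5. not Box not p, 1
6. not p, 1
7. p, 2
8. not p, 2
Accessibility: 0R0, 0R1, 0R2, 1R0, 1R1, 1R2, 2R0, 2R1, 2R2
Branch closes: p and not p both at 2.
All branches of the negation close; one closing branch shown above.

Valid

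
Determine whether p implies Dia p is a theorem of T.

Valid in T

Tableau for the negation not (p implies Dia p):
1. not (p implies Dia p), 0
2. p, 0   [neg-implies-rule on 1]
3. not Dia p, 0   [neg-implies-rule on 1]
4. not p, 0   [neg-Dia-rule on 3 via 0R0]
Accessibility: 0R0
Branch closes: p and not p both at 0.
All branches of the negation close; one closing branch shown above.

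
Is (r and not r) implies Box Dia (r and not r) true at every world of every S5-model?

Yes, valid

Tableau for the negation not ((r and not r) implies Box Dia (r and not r)):
1. not ((r and not r) implies Box Dia (r and not r)), w0
2. r and not r, w0
3. not Box Dia (r and not r), w0
4. r, w0
5. not r, w0
Accessibility: w0Rw0
Branch closes: r and not r both at w0.
Every branch of the negation's tableau closes; the branch above is one of them.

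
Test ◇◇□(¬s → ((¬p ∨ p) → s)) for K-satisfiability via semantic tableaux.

Satisfiable (open branch found)

1. ◇◇□(¬s → ((¬p ∨ p) → s)), 0
2. ◇□(¬s → ((¬p ∨ p) → s)), 1
3. □(¬s → ((¬p ∨ p) → s)), 2
Accessibility: 0R1, 1R2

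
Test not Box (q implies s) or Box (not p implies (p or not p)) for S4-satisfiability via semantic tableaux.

Satisfiable

1. not Box (q implies s) or Box (not p implies (p or not p)), 0
2. Box (not p implies (p or not p)), 0
3. not p implies (p or not p), 0
4. p or not p, 0
5. not p, 0
Accessibility: 0R0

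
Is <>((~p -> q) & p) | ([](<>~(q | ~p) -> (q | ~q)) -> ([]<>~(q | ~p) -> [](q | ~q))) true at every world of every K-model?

Yes, valid

Tableau for the negation ~(<>((~p -> q) & p) | ([](<>~(q | ~p) -> (q | ~q)) -> ([]<>~(q | ~p) -> [](q | ~q)))):
1. ~(<>((~p -> q) & p) | ([](<>~(q | ~p) -> (q | ~q)) -> ([]<>~(q | ~p) -> [](q | ~q)))), 0
2. ~<>((~p -> q) & p), 0
3. ~([](<>~(q | ~p) -> (q | ~q)) -> ([]<>~(q | ~p) -> [](q | ~q))), 0
4. [](<>~(q | ~p) -> (q | ~q)), 0
5. ~([]<>~(q | ~p) -> [](q | ~q)), 0
6. []<>~(q | ~p), 0
7. ~[](q | ~q), 0
8. ~(q | ~q), 1
9. ~q, 1
10. q, 1
Accessibility: 0R1
Branch closes: q and ~q both at 1.
All branches of the negation close; one closing branch shown above.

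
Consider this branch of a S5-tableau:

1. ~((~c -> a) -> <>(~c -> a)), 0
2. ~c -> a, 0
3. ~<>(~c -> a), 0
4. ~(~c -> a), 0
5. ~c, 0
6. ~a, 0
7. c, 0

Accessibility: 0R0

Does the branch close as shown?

Yes, closed

Both c and ~c appear at 0.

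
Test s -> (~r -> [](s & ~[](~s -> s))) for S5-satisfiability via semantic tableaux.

Yes, satisfiable

1. s -> (~r -> [](s & ~[](~s -> s))), u
2. ~r -> [](s & ~[](~s -> s)), u
3. r, u
Accessibility: uRu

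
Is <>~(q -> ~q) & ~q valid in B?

Not valid

Tableau for the negation ~(<>~(q -> ~q) & ~q):
1. ~(<>~(q -> ~q) & ~q), u
2. q, u
Accessibility: uRu
The negation has an open branch (countermodel exists).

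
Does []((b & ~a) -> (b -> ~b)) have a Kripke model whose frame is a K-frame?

Satisfiable

1. []((b & ~a) -> (b -> ~b)), u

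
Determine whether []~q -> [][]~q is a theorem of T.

Tableau for the negation ~([]~q -> [][]~q):
1. ~([]~q -> [][]~q), w0
2. []~q, w0
3. ~[][]~q, w0
4. ~q, w0
5. ~[]~q, w1
6. ~q, w1
7. q, w2
Accessibility: w0Rw0, w0Rw1, w1Rw1, w1Rw2, w2Rw2
The negation has an open branch (countermodel exists).

No, not valid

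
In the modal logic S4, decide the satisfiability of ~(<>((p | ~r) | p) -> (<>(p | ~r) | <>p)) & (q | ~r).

No, unsatisfiable

1. ~(<>((p | ~r) | p) -> (<>(p | ~r) | <>p)) & (q | ~r), w0
2. ~(<>((p | ~r) | p) -> (<>(p | ~r) | <>p)), w0
3. q | ~r, w0
4. <>((p | ~r) | p), w0
5. ~(<>(p | ~r) | <>p), w0
6. ~<>(p | ~r), w0
7. ~<>p, w0
8. ~(p | ~r), w0
9. ~p, w0
10. r, w0
11. q, w0
12. (p | ~r) | p, w1
13. ~(p | ~r), w1
14. ~p, w1
15. r, w1
16. p | ~r, w1
17. ~r, w1
Accessibility: w0Rw0, w0Rw1, w1Rw1
Branch closes: r and ~r both at w1.
All branches of the tableau close; one closing branch shown above.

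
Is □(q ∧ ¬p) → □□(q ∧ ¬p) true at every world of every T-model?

No, not valid

Tableau for the negation ¬(□(q ∧ ¬p) → □□(q ∧ ¬p)):
1. ¬(□(q ∧ ¬p) → □□(q ∧ ¬p)), u
2. □(q ∧ ¬p), u
3. ¬□□(q ∧ ¬p), u
4. q ∧ ¬p, u
5. q, u
6. ¬p, u
7. ¬□(q ∧ ¬p), v
8. q ∧ ¬p, v
9. q, v
10. ¬p, v
11. ¬(q ∧ ¬p), w
12. p, w
Accessibility: uRu, uRv, vRv, vRw, wRw
The negation has an open branch (countermodel exists).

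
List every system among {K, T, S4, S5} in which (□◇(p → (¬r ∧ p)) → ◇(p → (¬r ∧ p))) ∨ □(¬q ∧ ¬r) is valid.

T, S4, S5

K-tableau for the negation ¬((□◇(p → (¬r ∧ p)) → ◇(p → (¬r ∧ p))) ∨ □(¬q ∧ ¬r)):
1. ¬((□◇(p → (¬r ∧ p)) → ◇(p → (¬r ∧ p))) ∨ □(¬q ∧ ¬r)), u
2. ¬(□◇(p → (¬r ∧ p)) → ◇(p → (¬r ∧ p))), u
3. ¬□(¬q ∧ ¬r), u
4. □◇(p → (¬r ∧ p)), u
5. ¬◇(p → (¬r ∧ p)), u
6. ¬(¬q ∧ ¬r), v
7. ◇(p → (¬r ∧ p)), v
8. ¬(p → (¬r ∧ p)), v
9. p, v
10. ¬(¬r ∧ p), v
11. r, v
12. p → (¬r ∧ p), w
13. ¬r ∧ p, w
14. ¬r, w
15. p, w
Accessibility: uRv, vRw
Complete open branch: countermodel on a K-frame, so not valid in K.
T-tableau for the negation ¬((□◇(p → (¬r ∧ p)) → ◇(p → (¬r ∧ p))) ∨ □(¬q ∧ ¬r)):
1. ¬((□◇(p → (¬r ∧ p)) → ◇(p → (¬r ∧ p))) ∨ □(¬q ∧ ¬r)), u
2. ¬(□◇(p → (¬r ∧ p)) → ◇(p → (¬r ∧ p))), u
3. ¬□(¬q ∧ ¬r), u
4. □◇(p → (¬r ∧ p)), u
5. ¬◇(p → (¬r ∧ p)), u
6. ◇(p → (¬r ∧ p)), u
7. ¬(p → (¬r ∧ p)), u
8. p, u
9. ¬(¬r ∧ p), u
10. r, u
11. ¬(¬q ∧ ¬r), v
12. ◇(p → (¬r ∧ p)), v
13. ¬(p → (¬r ∧ p)), v
14. p, v
15. ¬(¬r ∧ p), v
16. r, v
17. p → (¬r ∧ p), w
18. ◇(p → (¬r ∧ p)), w
19. ¬(p → (¬r ∧ p)), w
20. p, w
21. ¬(¬r ∧ p), w
22. ¬r ∧ p, w
23. ¬r, w
24. ¬p, w
Accessibility: uRu, uRv, uRw, vRv, wRw
Branch closes: p and ¬p both at w.
Every branch closes (one shown): valid in T, hence also in S4, S5 (every theorem of T is a theorem of S4 and S5).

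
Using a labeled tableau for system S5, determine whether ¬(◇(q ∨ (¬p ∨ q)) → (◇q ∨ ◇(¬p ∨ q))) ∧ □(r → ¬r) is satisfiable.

1. ¬(◇(q ∨ (¬p ∨ q)) → (◇q ∨ ◇(¬p ∨ q))) ∧ □(r → ¬r), w0
2. ¬(◇(q ∨ (¬p ∨ q)) → (◇q ∨ ◇(¬p ∨ q))), w0
3. □(r → ¬r), w0
4. ◇(q ∨ (¬p ∨ q)), w0
5. ¬(◇q ∨ ◇(¬p ∨ q)), w0
6. ¬◇q, w0
7. ¬◇(¬p ∨ q), w0
8. r → ¬r, w0
9. ¬q, w0
10. ¬(¬p ∨ q), w0
11. p, w0
12. ¬r, w0
13. q ∨ (¬p ∨ q), w1
14. r → ¬r, w1
15. ¬q, w1
16. ¬(¬p ∨ q), w1
17. p, w1
18. ¬p ∨ q, w1
19. ¬r, w1
20. q, w1
Accessibility: w0Rw0, w0Rw1, w1Rw0, w1Rw1
Branch closes: q and ¬q both at w1.
(One branch shown.) All branches close.

Unsatisfiable (every branch closes)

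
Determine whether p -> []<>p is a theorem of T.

Tableau for the negation ~(p -> []<>p):
1. ~(p -> []<>p), w0
2. p, w0
3. ~[]<>p, w0
4. ~<>p, w1
5. ~p, w1
Accessibility: w0Rw0, w0Rw1, w1Rw1
The negation has an open branch (countermodel exists).

No, not valid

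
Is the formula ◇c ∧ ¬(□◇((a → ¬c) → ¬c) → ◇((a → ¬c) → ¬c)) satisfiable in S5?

No, unsatisfiable

1. ◇c ∧ ¬(□◇((a → ¬c) → ¬c) → ◇((a → ¬c) → ¬c)), u
2. ◇c, u
3. ¬(□◇((a → ¬c) → ¬c) → ◇((a → ¬c) → ¬c)), u
4. □◇((a → ¬c) → ¬c), u
5. ¬◇((a → ¬c) → ¬c), u
6. ◇((a → ¬c) → ¬c), u
7. ¬((a → ¬c) → ¬c), u
8. a → ¬c, u
9. c, u
10. ¬a, u
11. c, v
12. ◇((a → ¬c) → ¬c), v
13. ¬((a → ¬c) → ¬c), v
14. a → ¬c, v
15. ¬a, v
16. (a → ¬c) → ¬c, w
17. ◇((a → ¬c) → ¬c), w
18. ¬((a → ¬c) → ¬c), w
19. a → ¬c, w
20. c, w
21. ¬(a → ¬c), w
22. a, w
23. ¬c, w
Accessibility: uRu, uRv, uRw, vRu, vRv, vRw, wRu, wRv, wRw
Branch closes: c and ¬c both at w.
All branches of the tableau close; one closing branch shown above.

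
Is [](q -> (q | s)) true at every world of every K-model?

Valid in K

Tableau for the negation ~[](q -> (q | s)):
1. ~[](q -> (q | s)), w0
2. ~(q -> (q | s)), w1
3. q, w1
4. ~(q | s), w1
5. ~q, w1
6. ~s, w1
Accessibility: w0Rw1
Branch closes: q and ~q both at w1.
Every branch of the negation's tableau closes; the branch above is one of them.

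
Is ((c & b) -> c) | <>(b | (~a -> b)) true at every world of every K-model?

Tableau for the negation ~(((c & b) -> c) | <>(b | (~a -> b))):
1. ~(((c & b) -> c) | <>(b | (~a -> b))), u
2. ~((c & b) -> c), u
3. ~<>(b | (~a -> b)), u
4. c & b, u
5. ~c, u
6. c, u
7. b, u
Branch closes: c and ~c both at u.
Every branch of the negation's tableau closes; the branch above is one of them.

Valid in K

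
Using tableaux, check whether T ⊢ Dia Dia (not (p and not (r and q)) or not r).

Not valid

Tableau for the negation not Dia Dia (not (p and not (r and q)) or not r):
1. not Dia Dia (not (p and not (r and q)) or not r), u
2. not Dia (not (p and not (r and q)) or not r), u
3. not (not (p and not (r and q)) or not r), u
4. p and not (r and q), u
5. r, u
6. p, u
7. not (r and q), u
8. not q, u
Accessibility: uRu
The negation has an open branch (countermodel exists).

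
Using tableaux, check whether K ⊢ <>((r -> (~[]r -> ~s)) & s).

Tableau for the negation ~<>((r -> (~[]r -> ~s)) & s):
1. ~<>((r -> (~[]r -> ~s)) & s), 0
The negation has an open branch (countermodel exists).

No, not valid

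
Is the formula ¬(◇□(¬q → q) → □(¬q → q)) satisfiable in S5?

Unsatisfiable (every branch closes)

1. ¬(◇□(¬q → q) → □(¬q → q)), 0
2. ◇□(¬q → q), 0
3. ¬□(¬q → q), 0
4. □(¬q → q), 1
5. ¬q → q, 0
6. ¬q → q, 1
7. q, 0
8. q, 1
9. ¬(¬q → q), 2
10. ¬q, 2
11. ¬q → q, 2
12. q, 2
Accessibility: 0R0, 0R1, 0R2, 1R0, 1R1, 1R2, 2R0, 2R1, 2R2
Branch closes: q and ¬q both at 2.
All branches of the tableau close; one closing branch shown above.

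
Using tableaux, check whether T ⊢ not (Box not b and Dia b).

Valid

Tableau for the negation Box not b and Dia b:
1. Box not b and Dia b, u
2. Box not b, u
3. Dia b, u
4. not b, u
5. b, v
6. not b, v
Accessibility: uRu, uRv, vRv
Branch closes: b and not b both at v.
Every branch of the negation's tableau closes; the branch above is one of them.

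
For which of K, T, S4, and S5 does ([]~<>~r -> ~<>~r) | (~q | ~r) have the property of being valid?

T-tableau for the negation ~(([]~<>~r -> ~<>~r) | (~q | ~r)):
1. ~(([]~<>~r -> ~<>~r) | (~q | ~r)), u
2. ~([]~<>~r -> ~<>~r), u
3. ~(~q | ~r), u
4. []~<>~r, u
5. <>~r, u
6. q, u
7. r, u
8. ~<>~r, u
9. ~r, v
10. ~<>~r, v
11. r, v
Accessibility: uRu, uRv, vRv
Branch closes: r and ~r both at v.
Every branch closes (one shown): valid in T, hence also in S4, S5 (every theorem of T is a theorem of S4 and S5).
K-tableau for the negation ~(([]~<>~r -> ~<>~r) | (~q | ~r)):
1. ~(([]~<>~r -> ~<>~r) | (~q | ~r)), u
2. ~([]~<>~r -> ~<>~r), u
3. ~(~q | ~r), u
4. []~<>~r, u
5. <>~r, u
6. q, u
7. r, u
8. ~r, v
9. ~<>~r, v
Accessibility: uRv
Complete open branch: countermodel on a K-frame, so not valid in K.

T, S4, S5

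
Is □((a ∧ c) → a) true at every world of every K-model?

Tableau for the negation ¬□((a ∧ c) → a):
1. ¬□((a ∧ c) → a), u
2. ¬((a ∧ c) → a), v
3. a ∧ c, v
4. ¬a, v
5. a, v
6. c, v
Accessibility: uRv
Branch closes: a and ¬a both at v.
Every branch of the negation's tableau closes; the branch above is one of them.

Valid in K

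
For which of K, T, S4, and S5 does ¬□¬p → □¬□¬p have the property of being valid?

S5

S5-tableau for the negation ¬(¬□¬p → □¬□¬p):
1. ¬(¬□¬p → □¬□¬p), w0
2. ¬□¬p, w0   [¬→-rule on 1]
3. ¬□¬□¬p, w0   [¬→-rule on 1]
4. p, w1   [¬□-rule on 2: fresh world w1, w0Rw1]
5. □¬p, w2   [¬□-rule on 3: fresh world w2, w0Rw2]
6. ¬p, w0   [□-rule on 5 via w2Rw0]
7. ¬p, w1   [□-rule on 5 via w2Rw1]
Accessibility: w0Rw0, w0Rw1, w0Rw2, w1Rw0, w1Rw1, w1Rw2, w2Rw0, w2Rw1, w2Rw2
Branch closes: p and ¬p both at w1.
Every branch closes (one shown): valid in S5.
S4-tableau for the negation ¬(¬□¬p → □¬□¬p):
1. ¬(¬□¬p → □¬□¬p), w0
2. ¬□¬p, w0   [¬→-rule on 1]
3. ¬□¬□¬p, w0   [¬→-rule on 1]
4. p, w1   [¬□-rule on 2: fresh world w1, w0Rw1]
5. □¬p, w2   [¬□-rule on 3: fresh world w2, w0Rw2]
6. ¬p, w2   [□-rule on 5 via w2Rw2]
Accessibility: w0Rw0, w0Rw1, w0Rw2, w1Rw1, w2Rw2
Complete open branch: countermodel on an S4-frame, so not valid in S4, nor in K, T (the same frame is also a K-frame and a T-frame).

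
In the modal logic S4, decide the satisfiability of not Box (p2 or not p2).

1. not Box (p2 or not p2), u
2. not (p2 or not p2), v   [neg-Box-rule on 1: fresh world v, uRv]
3. not p2, v   [neg-or-rule on 2]
4. p2, v   [neg-or-rule on 2]
Accessibility: uRu, uRv, vRv
Branch closes: p2 and not p2 both at v.
All branches of the tableau close; one closing branch shown above.

Unsatisfiable (every branch closes)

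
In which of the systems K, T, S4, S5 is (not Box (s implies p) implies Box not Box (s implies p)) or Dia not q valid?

S5

S4-tableau for the negation not ((not Box (s implies p) implies Box not Box (s implies p)) or Dia not q):
1. not ((not Box (s implies p) implies Box not Box (s implies p)) or Dia not q), 0
2. not (not Box (s implies p) implies Box not Box (s implies p)), 0
3. not Dia not q, 0
4. not Box (s implies p), 0
5. not Box not Box (s implies p), 0
6. q, 0
7. not (s implies p), 1
8. s, 1
9. not p, 1
10. q, 1
11. Box (s implies p), 2
12. q, 2
13. s implies p, 2
14. p, 2
Accessibility: 0R0, 0R1, 0R2, 1R1, 2R2
Complete open branch: countermodel on an S4-frame, so not valid in S4, nor in K, T (the same frame is also a K-frame and a T-frame).
S5-tableau for the negation not ((not Box (s implies p) implies Box not Box (s implies p)) or Dia not q):
1. not ((not Box (s implies p) implies Box not Box (s implies p)) or Dia not q), 0
2. not (not Box (s implies p) implies Box not Box (s implies p)), 0
3. not Dia not q, 0
4. not Box (s implies p), 0
5. not Box not Box (s implies p), 0
6. q, 0
7. not (s implies p), 1
8. s, 1
9. not p, 1
10. q, 1
11. Box (s implies p), 2
12. q, 2
13. s implies p, 0
14. s implies p, 1
15. s implies p, 2
16. p, 0
17. p, 1
Accessibility: 0R0, 0R1, 0R2, 1R0, 1R1, 1R2, 2R0, 2R1, 2R2
Branch closes: p and not p both at 1.
Every branch closes (one shown): valid in S5.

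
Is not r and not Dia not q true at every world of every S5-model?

Not valid

Tableau for the negation not (not r and not Dia not q):
1. not (not r and not Dia not q), w0
2. Dia not q, w0
3. not q, w1
Accessibility: w0Rw0, w0Rw1, w1Rw0, w1Rw1
The negation has an open branch (countermodel exists).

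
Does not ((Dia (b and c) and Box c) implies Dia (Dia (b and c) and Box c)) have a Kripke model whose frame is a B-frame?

No, unsatisfiable

1. not ((Dia (b and c) and Box c) implies Dia (Dia (b and c) and Box c)), w0
2. Dia (b and c) and Box c, w0
3. not Dia (Dia (b and c) and Box c), w0
4. Dia (b and c), w0
5. Box c, w0
6. not (Dia (b and c) and Box c), w0
7. c, w0
8. not Box c, w0
9. b and c, w1
10. b, w1
11. c, w1
12. not (Dia (b and c) and Box c), w1
13. not Box c, w1
14. not c, w2
15. not (Dia (b and c) and Box c), w2
16. c, w2
Accessibility: w0Rw0, w0Rw1, w0Rw2, w1Rw0, w1Rw1, w2Rw0, w2Rw2
Branch closes: c and not c both at w2.
Every branch closes; the branch above is one of them.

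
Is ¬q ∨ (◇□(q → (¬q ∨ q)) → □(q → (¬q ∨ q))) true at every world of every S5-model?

Valid

Tableau for the negation ¬(¬q ∨ (◇□(q → (¬q ∨ q)) → □(q → (¬q ∨ q)))):
1. ¬(¬q ∨ (◇□(q → (¬q ∨ q)) → □(q → (¬q ∨ q)))), u
2. q, u   [¬∨-rule on 1]
3. ¬(◇□(q → (¬q ∨ q)) → □(q → (¬q ∨ q))), u   [¬∨-rule on 1]
4. ◇□(q → (¬q ∨ q)), u   [¬→-rule on 3]
5. ¬□(q → (¬q ∨ q)), u   [¬→-rule on 3]
6. □(q → (¬q ∨ q)), v   [◇-rule on 4: fresh world v, uRv]
7. q → (¬q ∨ q), u   [□-rule on 6 via vRu]
8. q → (¬q ∨ q), v   [□-rule on 6 via vRv]
9. ¬q ∨ q, u   [→-rule on 7 (branches; this branch)]
10. ¬q ∨ q, v   [→-rule on 8 (branches; this branch)]
11. q, v   [∨-rule on 10 (branches; this branch)]
12. ¬(q → (¬q ∨ q)), w   [¬□-rule on 5: fresh world w, uRw]
13. q, w   [¬→-rule on 12]
14. ¬(¬q ∨ q), w   [¬→-rule on 12]
15. ¬q, w   [¬∨-rule on 14]
Accessibility: uRu, uRv, uRw, vRu, vRv, vRw, wRu, wRv, wRw
Branch closes: q and ¬q both at w.
Every branch of the negation's tableau closes; the branch above is one of them.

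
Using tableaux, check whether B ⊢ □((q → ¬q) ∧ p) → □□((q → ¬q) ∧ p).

Not valid

Tableau for the negation ¬(□((q → ¬q) ∧ p) → □□((q → ¬q) ∧ p)):
1. ¬(□((q → ¬q) ∧ p) → □□((q → ¬q) ∧ p)), u
2. □((q → ¬q) ∧ p), u   [¬→-rule on 1]
3. ¬□□((q → ¬q) ∧ p), u   [¬→-rule on 1]
4. (q → ¬q) ∧ p, u   [□-rule on 2 via uRu]
5. q → ¬q, u   [∧-rule on 4]
6. p, u   [∧-rule on 4]
7. ¬q, u   [→-rule on 5 (branches; this branch)]
8. ¬□((q → ¬q) ∧ p), v   [¬□-rule on 3: fresh world v, uRv]
9. (q → ¬q) ∧ p, v   [□-rule on 2 via uRv]
10. q → ¬q, v   [∧-rule on 9]
11. p, v   [∧-rule on 9]
12. ¬q, v   [→-rule on 10 (branches; this branch)]
13. ¬((q → ¬q) ∧ p), w   [¬□-rule on 8: fresh world w, vRw]
14. ¬p, w   [¬∧-rule on 13 (branches; this branch)]
Accessibility: uRu, uRv, vRu, vRv, vRw, wRv, wRw
The negation has an open branch (countermodel exists).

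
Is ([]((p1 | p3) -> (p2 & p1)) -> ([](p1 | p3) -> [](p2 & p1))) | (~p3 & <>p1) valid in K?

Valid in K

Tableau for the negation ~(([]((p1 | p3) -> (p2 & p1)) -> ([](p1 | p3) -> [](p2 & p1))) | (~p3 & <>p1)):
1. ~(([]((p1 | p3) -> (p2 & p1)) -> ([](p1 | p3) -> [](p2 & p1))) | (~p3 & <>p1)), 0
2. ~([]((p1 | p3) -> (p2 & p1)) -> ([](p1 | p3) -> [](p2 & p1))), 0
3. ~(~p3 & <>p1), 0
4. []((p1 | p3) -> (p2 & p1)), 0
5. ~([](p1 | p3) -> [](p2 & p1)), 0
6. [](p1 | p3), 0
7. ~[](p2 & p1), 0
8. ~<>p1, 0
9. ~(p2 & p1), 1
10. (p1 | p3) -> (p2 & p1), 1
11. p1 | p3, 1
12. ~p1, 1
13. ~(p1 | p3), 1
14. ~p3, 1
15. p3, 1
Accessibility: 0R1
Branch closes: p3 and ~p3 both at 1.
Every branch of the negation's tableau closes; the branch above is one of them.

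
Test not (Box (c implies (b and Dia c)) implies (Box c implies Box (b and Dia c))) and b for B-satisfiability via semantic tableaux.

Unsatisfiable

1. not (Box (c implies (b and Dia c)) implies (Box c implies Box (b and Dia c))) and b, u
2. not (Box (c implies (b and Dia c)) implies (Box c implies Box (b and Dia c))), u
3. b, u
4. Box (c implies (b and Dia c)), u
5. not (Box c implies Box (b and Dia c)), u
6. Box c, u
7. not Box (b and Dia c), u
8. c implies (b and Dia c), u
9. c, u
10. b and Dia c, u
11. Dia c, u
12. not (b and Dia c), v
13. c implies (b and Dia c), v
14. c, v
15. not b, v
16. b and Dia c, v
17. b, v
18. Dia c, v
Accessibility: uRu, uRv, vRu, vRv
Branch closes: b and not b both at v.
Every branch closes; the branch above is one of them.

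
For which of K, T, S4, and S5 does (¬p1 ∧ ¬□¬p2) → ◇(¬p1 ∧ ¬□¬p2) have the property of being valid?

K-tableau for the negation ¬((¬p1 ∧ ¬□¬p2) → ◇(¬p1 ∧ ¬□¬p2)):
1. ¬((¬p1 ∧ ¬□¬p2) → ◇(¬p1 ∧ ¬□¬p2)), 0
2. ¬p1 ∧ ¬□¬p2, 0   [¬→-rule on 1]
3. ¬◇(¬p1 ∧ ¬□¬p2), 0   [¬→-rule on 1]
4. ¬p1, 0   [∧-rule on 2]
5. ¬□¬p2, 0   [∧-rule on 2]
6. p2, 1   [¬□-rule on 5: fresh world 1, 0R1]
7. ¬(¬p1 ∧ ¬□¬p2), 1   [¬◇-rule on 3 via 0R1]
8. □¬p2, 1   [¬∧-rule on 7 (branches; this branch)]
Accessibility: 0R1
Complete open branch: countermodel on a K-frame, so not valid in K.
T-tableau for the negation ¬((¬p1 ∧ ¬□¬p2) → ◇(¬p1 ∧ ¬□¬p2)):
1. ¬((¬p1 ∧ ¬□¬p2) → ◇(¬p1 ∧ ¬□¬p2)), 0
2. ¬p1 ∧ ¬□¬p2, 0   [¬→-rule on 1]
3. ¬◇(¬p1 ∧ ¬□¬p2), 0   [¬→-rule on 1]
4. ¬p1, 0   [∧-rule on 2]
5. ¬□¬p2, 0   [∧-rule on 2]
6. ¬(¬p1 ∧ ¬□¬p2), 0   [¬◇-rule on 3 via 0R0]
7. □¬p2, 0   [¬∧-rule on 6 (branches; this branch)]
8. ¬p2, 0   [□-rule on 7 via 0R0]
9. p2, 1   [¬□-rule on 5: fresh world 1, 0R1]
10. ¬(¬p1 ∧ ¬□¬p2), 1   [¬◇-rule on 3 via 0R1]
11. ¬p2, 1   [□-rule on 7 via 0R1]
Accessibility: 0R0, 0R1, 1R1
Branch closes: p2 and ¬p2 both at 1.
Every branch closes (one shown): valid in T, hence also in S4, S5 (every theorem of T is a theorem of S4 and S5).

T, S4, S5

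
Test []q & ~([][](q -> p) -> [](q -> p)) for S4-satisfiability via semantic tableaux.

Unsatisfiable (every branch closes)

1. []q & ~([][](q -> p) -> [](q -> p)), u
2. []q, u
3. ~([][](q -> p) -> [](q -> p)), u
4. [][](q -> p), u
5. ~[](q -> p), u
6. q, u
7. [](q -> p), u
8. q -> p, u
9. p, u
10. ~(q -> p), v
11. q, v
12. ~p, v
13. [](q -> p), v
14. q -> p, v
15. p, v
Accessibility: uRu, uRv, vRv
Branch closes: p and ~p both at v.
(One branch shown.) All branches close.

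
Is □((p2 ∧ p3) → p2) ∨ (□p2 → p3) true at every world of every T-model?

Valid in T

Tableau for the negation ¬(□((p2 ∧ p3) → p2) ∨ (□p2 → p3)):
1. ¬(□((p2 ∧ p3) → p2) ∨ (□p2 → p3)), 0
2. ¬□((p2 ∧ p3) → p2), 0
3. ¬(□p2 → p3), 0
4. □p2, 0
5. ¬p3, 0
6. p2, 0
7. ¬((p2 ∧ p3) → p2), 1
8. p2 ∧ p3, 1
9. ¬p2, 1
10. p2, 1
11. p3, 1
Accessibility: 0R0, 0R1, 1R1
Branch closes: p2 and ¬p2 both at 1.
All branches of the negation close; one closing branch shown above.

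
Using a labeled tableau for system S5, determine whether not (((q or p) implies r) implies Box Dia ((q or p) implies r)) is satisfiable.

No, unsatisfiable

1. not (((q or p) implies r) implies Box Dia ((q or p) implies r)), w0
2. (q or p) implies r, w0   [neg-implies-rule on 1]
3. not Box Dia ((q or p) implies r), w0   [neg-implies-rule on 1]
4. not (q or p), w0   [implies-rule on 2 (branches; this branch)]
5. not q, w0   [neg-or-rule on 4]
6. not p, w0   [neg-or-rule on 4]
7. not Dia ((q or p) implies r), w1   [neg-Box-rule on 3: fresh world w1, w0Rw1]
8. not ((q or p) implies r), w0   [neg-Dia-rule on 7 via w1Rw0]
9. q or p, w0   [neg-implies-rule on 8]
10. not r, w0   [neg-implies-rule on 8]
11. not ((q or p) implies r), w1   [neg-Dia-rule on 7 via w1Rw1]
12. q or p, w1   [neg-implies-rule on 11]
13. not r, w1   [neg-implies-rule on 11]
14. p, w0   [or-rule on 9 (branches; this branch)]
Accessibility: w0Rw0, w0Rw1, w1Rw0, w1Rw1
Branch closes: p and not p both at w0.
All branches of the tableau close; one closing branch shown above.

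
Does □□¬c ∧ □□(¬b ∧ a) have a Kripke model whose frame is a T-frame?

Yes, satisfiable

1. □□¬c ∧ □□(¬b ∧ a), w0
2. □□¬c, w0   [∧-rule on 1]
3. □□(¬b ∧ a), w0   [∧-rule on 1]
4. □¬c, w0   [□-rule on 2 via w0Rw0]
5. □(¬b ∧ a), w0   [□-rule on 3 via w0Rw0]
6. ¬c, w0   [□-rule on 4 via w0Rw0]
7. ¬b ∧ a, w0   [□-rule on 5 via w0Rw0]
8. ¬b, w0   [∧-rule on 7]
9. a, w0   [∧-rule on 7]
Accessibility: w0Rw0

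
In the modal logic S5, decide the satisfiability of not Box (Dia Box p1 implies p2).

Satisfiable (open branch found)

1. not Box (Dia Box p1 implies p2), 0
2. not (Dia Box p1 implies p2), 1
3. Dia Box p1, 1
4. not p2, 1
5. Box p1, 2
6. p1, 0
7. p1, 1
8. p1, 2
Accessibility: 0R0, 0R1, 0R2, 1R0, 1R1, 1R2, 2R0, 2R1, 2R2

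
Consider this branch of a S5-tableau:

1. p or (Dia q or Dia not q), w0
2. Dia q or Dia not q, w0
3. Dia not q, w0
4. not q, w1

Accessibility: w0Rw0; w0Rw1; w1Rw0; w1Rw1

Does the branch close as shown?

Not closed

No atom appears with both signs at the same world.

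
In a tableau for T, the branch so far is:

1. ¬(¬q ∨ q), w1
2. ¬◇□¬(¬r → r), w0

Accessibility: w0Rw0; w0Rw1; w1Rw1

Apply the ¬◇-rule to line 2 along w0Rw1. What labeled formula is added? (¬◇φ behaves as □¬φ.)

¬□¬(¬r → r), w1

¬◇φ behaves as □¬φ: propagate the negated body to each accessible world.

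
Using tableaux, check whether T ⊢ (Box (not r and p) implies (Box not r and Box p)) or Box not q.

Valid

Tableau for the negation not ((Box (not r and p) implies (Box not r and Box p)) or Box not q):
1. not ((Box (not r and p) implies (Box not r and Box p)) or Box not q), u
2. not (Box (not r and p) implies (Box not r and Box p)), u
3. not Box not q, u
4. Box (not r and p), u
5. not (Box not r and Box p), u
6. not r and p, u
7. not r, u
8. p, u
9. not Box p, u
10. q, v
11. not r and p, v
12. not r, v
13. p, v
14. not p, w
15. not r and p, w
16. not r, w
17. p, w
Accessibility: uRu, uRv, uRw, vRv, wRw
Branch closes: p and not p both at w.
All branches of the negation close; one closing branch shown above.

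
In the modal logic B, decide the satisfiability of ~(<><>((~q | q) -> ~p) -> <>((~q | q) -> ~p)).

Yes, satisfiable

1. ~(<><>((~q | q) -> ~p) -> <>((~q | q) -> ~p)), u
2. <><>((~q | q) -> ~p), u
3. ~<>((~q | q) -> ~p), u
4. ~((~q | q) -> ~p), u
5. ~q | q, u
6. p, u
7. q, u
8. <>((~q | q) -> ~p), v
9. ~((~q | q) -> ~p), v
10. ~q | q, v
11. p, v
12. q, v
13. (~q | q) -> ~p, w
14. ~p, w
Accessibility: uRu, uRv, vRu, vRv, vRw, wRv, wRw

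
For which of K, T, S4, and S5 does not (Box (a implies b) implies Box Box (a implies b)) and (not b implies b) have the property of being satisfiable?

S4-tableau for the formula:
1. not (Box (a implies b) implies Box Box (a implies b)) and (not b implies b), 0
2. not (Box (a implies b) implies Box Box (a implies b)), 0
3. not b implies b, 0
4. Box (a implies b), 0
5. not Box Box (a implies b), 0
6. a implies b, 0
7. b, 0
8. not Box (a implies b), 1
9. a implies b, 1
10. b, 1
11. not (a implies b), 2
12. a, 2
13. not b, 2
14. a implies b, 2
15. b, 2
Accessibility: 0R0, 0R1, 0R2, 1R1, 1R2, 2R2
Branch closes: b and not b both at 2.
Every branch closes (one shown): unsatisfiable in S4, hence also in S5 (every S5-frame is an S4-frame).
T-tableau for the formula:
1. not (Box (a implies b) implies Box Box (a implies b)) and (not b implies b), 0
2. not (Box (a implies b) implies Box Box (a implies b)), 0
3. not b implies b, 0
4. Box (a implies b), 0
5. not Box Box (a implies b), 0
6. a implies b, 0
7. b, 0
8. not Box (a implies b), 1
9. a implies b, 1
10. b, 1
11. not (a implies b), 2
12. a, 2
13. not b, 2
Accessibility: 0R0, 0R1, 1R1, 1R2, 2R2
Complete open branch: satisfiable in T, hence also in K (this T-model is also a K-model).

K, T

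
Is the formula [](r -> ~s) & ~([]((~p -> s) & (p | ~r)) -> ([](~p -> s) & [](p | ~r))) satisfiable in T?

No, unsatisfiable

1. [](r -> ~s) & ~([]((~p -> s) & (p | ~r)) -> ([](~p -> s) & [](p | ~r))), u
2. [](r -> ~s), u
3. ~([]((~p -> s) & (p | ~r)) -> ([](~p -> s) & [](p | ~r))), u
4. []((~p -> s) & (p | ~r)), u
5. ~([](~p -> s) & [](p | ~r)), u
6. r -> ~s, u
7. (~p -> s) & (p | ~r), u
8. ~p -> s, u
9. p | ~r, u
10. ~[](p | ~r), u
11. ~s, u
12. p, u
13. ~r, u
14. ~(p | ~r), v
15. ~p, v
16. r, v
17. r -> ~s, v
18. (~p -> s) & (p | ~r), v
19. ~p -> s, v
20. p | ~r, v
21. ~s, v
22. s, v
Accessibility: uRu, uRv, vRv
Branch closes: s and ~s both at v.
All branches of the tableau close; one closing branch shown above.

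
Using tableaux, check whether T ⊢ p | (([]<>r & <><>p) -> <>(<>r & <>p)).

Tableau for the negation ~(p | (([]<>r & <><>p) -> <>(<>r & <>p))):
1. ~(p | (([]<>r & <><>p) -> <>(<>r & <>p))), u
2. ~p, u   [~|-rule on 1]
3. ~(([]<>r & <><>p) -> <>(<>r & <>p)), u   [~|-rule on 1]
4. []<>r & <><>p, u   [~->-rule on 3]
5. ~<>(<>r & <>p), u   [~->-rule on 3]
6. []<>r, u   [&-rule on 4]
7. <><>p, u   [&-rule on 4]
8. ~(<>r & <>p), u   [~<>-rule on 5 via uRu]
9. <>r, u   [[]-rule on 6 via uRu]
10. ~<>p, u   [~&-rule on 8 (branches; this branch)]
11. <>p, v   [<>-rule on 7: fresh world v, uRv]
12. ~(<>r & <>p), v   [~<>-rule on 5 via uRv]
13. <>r, v   [[]-rule on 6 via uRv]
14. ~p, v   [~<>-rule on 10 via uRv]
15. ~<>r, v   [~&-rule on 12 (branches; this branch)]
16. ~r, v   [~<>-rule on 15 via vRv]
17. r, w   [<>-rule on 9: fresh world w, uRw]
18. ~(<>r & <>p), w   [~<>-rule on 5 via uRw]
19. <>r, w   [[]-rule on 6 via uRw]
20. ~p, w   [~<>-rule on 10 via uRw]
21. ~<>p, w   [~&-rule on 18 (branches; this branch)]
22. p, x   [<>-rule on 11: fresh world x, vRx]
23. ~r, x   [~<>-rule on 15 via vRx]
24. r, y   [<>-rule on 13: fresh world y, vRy]
25. ~r, y   [~<>-rule on 15 via vRy]
Accessibility: uRu, uRv, uRw, vRv, vRx, vRy, wRw, xRx, yRy
Branch closes: r and ~r both at y.
Every branch of the negation's tableau closes; the branch above is one of them.

Valid in T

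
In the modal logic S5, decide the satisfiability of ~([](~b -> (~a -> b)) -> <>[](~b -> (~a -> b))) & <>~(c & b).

Unsatisfiable (every branch closes)

1. ~([](~b -> (~a -> b)) -> <>[](~b -> (~a -> b))) & <>~(c & b), 0
2. ~([](~b -> (~a -> b)) -> <>[](~b -> (~a -> b))), 0
3. <>~(c & b), 0
4. [](~b -> (~a -> b)), 0
5. ~<>[](~b -> (~a -> b)), 0
6. ~b -> (~a -> b), 0
7. ~[](~b -> (~a -> b)), 0
8. ~a -> b, 0
9. b, 0
10. ~(c & b), 1
11. ~b -> (~a -> b), 1
12. ~[](~b -> (~a -> b)), 1
13. ~b, 1
14. ~a -> b, 1
15. a, 1
16. ~(~b -> (~a -> b)), 2
17. ~b, 2
18. ~(~a -> b), 2
19. ~a, 2
20. ~b -> (~a -> b), 2
21. ~[](~b -> (~a -> b)), 2
22. ~a -> b, 2
23. b, 2
Accessibility: 0R0, 0R1, 0R2, 1R0, 1R1, 1R2, 2R0, 2R1, 2R2
Branch closes: b and ~b both at 2.
(One branch shown.) All branches close.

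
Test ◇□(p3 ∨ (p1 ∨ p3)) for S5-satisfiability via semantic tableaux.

1. ◇□(p3 ∨ (p1 ∨ p3)), u
2. □(p3 ∨ (p1 ∨ p3)), v   [◇-rule on 1: fresh world v, uRv]
3. p3 ∨ (p1 ∨ p3), u   [□-rule on 2 via vRu]
4. p3 ∨ (p1 ∨ p3), v   [□-rule on 2 via vRv]
5. p1 ∨ p3, u   [∨-rule on 3 (branches; this branch)]
6. p1 ∨ p3, v   [∨-rule on 4 (branches; this branch)]
7. p3, u   [∨-rule on 5 (branches; this branch)]
8. p3, v   [∨-rule on 6 (branches; this branch)]
Accessibility: uRu, uRv, vRu, vRv

Satisfiable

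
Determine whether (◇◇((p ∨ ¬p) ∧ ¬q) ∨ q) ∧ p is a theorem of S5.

Tableau for the negation ¬((◇◇((p ∨ ¬p) ∧ ¬q) ∨ q) ∧ p):
1. ¬((◇◇((p ∨ ¬p) ∧ ¬q) ∨ q) ∧ p), w0
2. ¬p, w0   [¬∧-rule on 1 (branches; this branch)]
Accessibility: w0Rw0
The negation has an open branch (countermodel exists).

Invalid (countermodel exists)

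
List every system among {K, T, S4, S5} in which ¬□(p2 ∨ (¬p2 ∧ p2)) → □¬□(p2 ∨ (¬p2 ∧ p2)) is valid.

S5-tableau for the negation ¬(¬□(p2 ∨ (¬p2 ∧ p2)) → □¬□(p2 ∨ (¬p2 ∧ p2))):
1. ¬(¬□(p2 ∨ (¬p2 ∧ p2)) → □¬□(p2 ∨ (¬p2 ∧ p2))), w0
2. ¬□(p2 ∨ (¬p2 ∧ p2)), w0
3. ¬□¬□(p2 ∨ (¬p2 ∧ p2)), w0
4. ¬(p2 ∨ (¬p2 ∧ p2)), w1
5. ¬p2, w1
6. ¬(¬p2 ∧ p2), w1
7. □(p2 ∨ (¬p2 ∧ p2)), w2
8. p2 ∨ (¬p2 ∧ p2), w0
9. p2 ∨ (¬p2 ∧ p2), w1
10. p2 ∨ (¬p2 ∧ p2), w2
11. p2, w0
12. ¬p2 ∧ p2, w1
13. p2, w1
Accessibility: w0Rw0, w0Rw1, w0Rw2, w1Rw0, w1Rw1, w1Rw2, w2Rw0, w2Rw1, w2Rw2
Branch closes: p2 and ¬p2 both at w1.
Every branch closes (one shown): valid in S5.
S4-tableau for the negation ¬(¬□(p2 ∨ (¬p2 ∧ p2)) → □¬□(p2 ∨ (¬p2 ∧ p2))):
1. ¬(¬□(p2 ∨ (¬p2 ∧ p2)) → □¬□(p2 ∨ (¬p2 ∧ p2))), w0
2. ¬□(p2 ∨ (¬p2 ∧ p2)), w0
3. ¬□¬□(p2 ∨ (¬p2 ∧ p2)), w0
4. ¬(p2 ∨ (¬p2 ∧ p2)), w1
5. ¬p2, w1
6. ¬(¬p2 ∧ p2), w1
7. □(p2 ∨ (¬p2 ∧ p2)), w2
8. p2 ∨ (¬p2 ∧ p2), w2
9. p2, w2
Accessibility: w0Rw0, w0Rw1, w0Rw2, w1Rw1, w2Rw2
Complete open branch: countermodel on an S4-frame, so not valid in S4, nor in K, T (the same frame is also a K-frame and a T-frame).

S5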